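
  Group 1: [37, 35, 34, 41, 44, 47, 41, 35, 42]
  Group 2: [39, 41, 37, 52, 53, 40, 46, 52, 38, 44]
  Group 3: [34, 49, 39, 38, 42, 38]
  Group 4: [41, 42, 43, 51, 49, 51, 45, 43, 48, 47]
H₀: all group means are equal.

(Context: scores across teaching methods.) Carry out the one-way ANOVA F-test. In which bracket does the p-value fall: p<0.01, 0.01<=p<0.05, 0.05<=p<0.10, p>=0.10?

p-value bracket: 0.01<=p<0.05

Group means [39.56, 44.20, 40.00, 46.00], grand mean 42.800
SSB = Σnᵢ(x̄ᵢ−x̄)² = 263.778; SSW = ΣΣ(x−x̄ᵢ)² = 765.822
MSB = 263.778/3 = 87.9259; MSW = 765.822/31 = 24.7039
F = MSB/MSW = 3.5592
df = (3, 31)
p-value (upper-tail) = 0.02535
→ bracket: 0.01<=p<0.05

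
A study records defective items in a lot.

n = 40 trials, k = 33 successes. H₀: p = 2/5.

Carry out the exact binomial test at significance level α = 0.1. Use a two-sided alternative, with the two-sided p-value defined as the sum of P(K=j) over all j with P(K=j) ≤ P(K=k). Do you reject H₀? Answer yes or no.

Exact binomial: n=40, k=33, p₀=2/5=0.4000
P(X=j) = C(n,j)·p₀^j·(1−p₀)^(n−j); p = Σ P(X=j) over j with P(X=j) ≤ P(X=33)
p-value (two-sided) = 0.00000
At α=0.1: p < α → reject H₀

reject H₀: yes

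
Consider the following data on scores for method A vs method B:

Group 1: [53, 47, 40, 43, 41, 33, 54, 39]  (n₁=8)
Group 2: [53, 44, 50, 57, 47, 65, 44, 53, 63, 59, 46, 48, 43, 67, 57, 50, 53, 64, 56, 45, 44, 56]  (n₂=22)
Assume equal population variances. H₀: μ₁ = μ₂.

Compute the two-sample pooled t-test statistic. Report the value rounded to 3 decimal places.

x̄₁=43.750, s₁=7.186, n₁=8
x̄₂=52.909, s₂=7.502, n₂=22
s_p² = [7·7.186² + 21·7.502²]/28 = 55.1185
SE = √(s_p²·(1/8+1/22)) = 3.0652
t = (43.750−52.909)/3.0652 = -2.9881
df = 28

test statistic = -2.988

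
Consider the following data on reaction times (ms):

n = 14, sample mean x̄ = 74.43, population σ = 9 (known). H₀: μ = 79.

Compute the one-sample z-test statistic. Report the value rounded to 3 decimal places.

test statistic = -1.900

SE = σ/√n = 9/√14 = 2.4054
z = (x̄−μ₀)/SE = (74.43−79)/2.4054 = -1.8999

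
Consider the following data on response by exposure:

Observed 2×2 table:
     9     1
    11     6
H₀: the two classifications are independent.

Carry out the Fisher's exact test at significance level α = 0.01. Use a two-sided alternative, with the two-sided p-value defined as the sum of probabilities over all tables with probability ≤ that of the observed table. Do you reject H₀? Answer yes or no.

reject H₀: no

Margins: r₁=10, r₂=17, c₁=20, c₂=7, n=27
p_obs = C(10,9)·C(17,11)/C(27,20); sum pmf over tables with pmf ≤ p_obs
p-value (two-sided) = 0.20401
At α=0.01: p ≥ α → fail to reject H₀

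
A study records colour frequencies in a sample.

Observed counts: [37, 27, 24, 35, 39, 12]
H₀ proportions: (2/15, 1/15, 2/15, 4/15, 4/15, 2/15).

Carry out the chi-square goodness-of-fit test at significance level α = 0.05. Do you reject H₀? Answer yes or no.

reject H₀: yes

n = 174; E_i = n·p_i = [23.20, 11.60, 23.20, 46.40, 46.40, 23.20]
χ² = (37−23.20)²/23.20 + (27−11.60)²/11.60 + (24−23.20)²/23.20 + (35−46.40)²/46.40 + (39−46.40)²/46.40 + (12−23.20)²/23.20 = 38.0690
df = 5
p-value (upper-tail) = 0.00000
At α=0.05: p < α → reject H₀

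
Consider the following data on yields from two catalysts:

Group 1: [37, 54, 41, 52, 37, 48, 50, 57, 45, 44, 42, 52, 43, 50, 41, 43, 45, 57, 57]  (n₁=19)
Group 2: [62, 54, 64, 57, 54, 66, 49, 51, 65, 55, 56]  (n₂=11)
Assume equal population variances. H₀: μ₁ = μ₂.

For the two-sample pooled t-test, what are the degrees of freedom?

degrees of freedom = 28

df = n₁ + n₂ − 2 = 19 + 11 − 2 = 28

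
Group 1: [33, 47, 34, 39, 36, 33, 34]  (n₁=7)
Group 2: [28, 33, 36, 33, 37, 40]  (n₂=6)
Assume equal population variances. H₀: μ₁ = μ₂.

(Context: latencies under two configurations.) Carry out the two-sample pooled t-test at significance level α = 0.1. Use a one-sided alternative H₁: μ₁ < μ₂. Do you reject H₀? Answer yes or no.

x̄₁=36.571, s₁=5.062, n₁=7
x̄₂=34.500, s₂=4.135, n₂=6
s_p² = [6·5.062² + 5·4.135²]/11 = 21.7468
SE = √(s_p²·(1/7+1/6)) = 2.5944
t = (36.571−34.500)/2.5944 = 0.7984
df = 11
p-value (one-sided, H₁ less) = 0.77924
At α=0.1: p ≥ α → fail to reject H₀

reject H₀: no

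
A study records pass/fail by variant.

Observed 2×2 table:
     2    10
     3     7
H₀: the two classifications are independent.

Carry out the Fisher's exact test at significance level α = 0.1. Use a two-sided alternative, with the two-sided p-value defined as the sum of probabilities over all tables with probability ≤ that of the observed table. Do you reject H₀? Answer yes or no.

reject H₀: no

Margins: r₁=12, r₂=10, c₁=5, c₂=17, n=22
p_obs = C(12,2)·C(10,3)/C(22,5); sum pmf over tables with pmf ≤ p_obs
p-value (two-sided) = 0.62406
At α=0.1: p ≥ α → fail to reject H₀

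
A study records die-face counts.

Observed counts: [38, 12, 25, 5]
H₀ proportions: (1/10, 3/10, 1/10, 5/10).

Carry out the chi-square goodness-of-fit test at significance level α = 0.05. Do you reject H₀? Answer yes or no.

n = 80; E_i = n·p_i = [8.00, 24.00, 8.00, 40.00]
χ² = (38−8.00)²/8.00 + (12−24.00)²/24.00 + (25−8.00)²/8.00 + (5−40.00)²/40.00 = 185.2500
df = 3
p-value (upper-tail) = 0.00000
At α=0.05: p < α → reject H₀

reject H₀: yes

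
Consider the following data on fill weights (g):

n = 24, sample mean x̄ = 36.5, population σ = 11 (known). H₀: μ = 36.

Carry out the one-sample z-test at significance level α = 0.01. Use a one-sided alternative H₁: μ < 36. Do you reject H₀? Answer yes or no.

reject H₀: no

SE = σ/√n = 11/√24 = 2.2454
z = (x̄−μ₀)/SE = (36.5−36)/2.2454 = 0.2227
p-value (one-sided, H₁ less) = 0.58811
At α=0.01: p ≥ α → fail to reject H₀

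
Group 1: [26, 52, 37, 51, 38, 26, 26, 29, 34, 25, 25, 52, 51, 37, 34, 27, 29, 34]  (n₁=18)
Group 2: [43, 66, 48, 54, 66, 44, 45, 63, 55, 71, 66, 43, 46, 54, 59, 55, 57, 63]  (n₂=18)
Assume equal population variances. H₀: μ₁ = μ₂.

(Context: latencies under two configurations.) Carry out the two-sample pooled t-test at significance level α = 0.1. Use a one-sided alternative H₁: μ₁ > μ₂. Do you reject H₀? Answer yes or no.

x̄₁=35.167, s₁=9.966, n₁=18
x̄₂=55.444, s₂=9.089, n₂=18
s_p² = [17·9.966² + 17·9.089²]/34 = 90.9690
SE = √(s_p²·(1/18+1/18)) = 3.1793
t = (35.167−55.444)/3.1793 = -6.3782
df = 34
p-value (one-sided, H₁ greater) = 1.00000
At α=0.1: p ≥ α → fail to reject H₀

reject H₀: no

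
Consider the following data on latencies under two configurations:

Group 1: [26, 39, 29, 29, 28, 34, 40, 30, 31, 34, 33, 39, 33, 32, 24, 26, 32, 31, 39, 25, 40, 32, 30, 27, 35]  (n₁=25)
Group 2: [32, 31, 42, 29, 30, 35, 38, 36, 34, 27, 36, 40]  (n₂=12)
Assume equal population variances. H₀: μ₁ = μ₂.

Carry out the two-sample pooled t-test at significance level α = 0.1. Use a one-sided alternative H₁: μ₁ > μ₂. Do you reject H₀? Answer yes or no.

x̄₁=31.920, s₁=4.778, n₁=25
x̄₂=34.167, s₂=4.549, n₂=12
s_p² = [24·4.778² + 11·4.549²]/35 = 22.1573
SE = √(s_p²·(1/25+1/12)) = 1.6531
t = (31.920−34.167)/1.6531 = -1.3591
df = 35
p-value (one-sided, H₁ greater) = 0.90859
At α=0.1: p ≥ α → fail to reject H₀

reject H₀: no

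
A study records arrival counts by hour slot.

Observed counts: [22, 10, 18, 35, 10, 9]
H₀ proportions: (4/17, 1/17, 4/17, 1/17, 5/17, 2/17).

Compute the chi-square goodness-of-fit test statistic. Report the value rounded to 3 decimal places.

n = 104; E_i = n·p_i = [24.47, 6.12, 24.47, 6.12, 30.59, 12.24]
χ² = (22−24.47)²/24.47 + (10−6.12)²/6.12 + (18−24.47)²/24.47 + (35−6.12)²/6.12 + (10−30.59)²/30.59 + (9−12.24)²/12.24 = 155.4952
df = 5

test statistic = 155.495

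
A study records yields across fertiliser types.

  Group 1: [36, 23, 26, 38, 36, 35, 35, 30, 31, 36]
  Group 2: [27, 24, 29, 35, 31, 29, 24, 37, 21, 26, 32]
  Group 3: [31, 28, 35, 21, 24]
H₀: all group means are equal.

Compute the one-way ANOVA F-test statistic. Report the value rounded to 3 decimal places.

Group means [32.60, 28.64, 27.80], grand mean 30.000
SSB = Σnᵢ(x̄ᵢ−x̄)² = 112.255; SSW = ΣΣ(x−x̄ᵢ)² = 581.745
MSB = 112.255/2 = 56.1273; MSW = 581.745/23 = 25.2933
F = MSB/MSW = 2.2191
df = (2, 23)

test statistic = 2.219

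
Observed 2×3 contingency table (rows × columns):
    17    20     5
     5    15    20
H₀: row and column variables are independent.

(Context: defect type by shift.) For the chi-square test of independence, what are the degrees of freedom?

degrees of freedom = 2

df = (r−1)(c−1) = (2−1)·(3−1) = 2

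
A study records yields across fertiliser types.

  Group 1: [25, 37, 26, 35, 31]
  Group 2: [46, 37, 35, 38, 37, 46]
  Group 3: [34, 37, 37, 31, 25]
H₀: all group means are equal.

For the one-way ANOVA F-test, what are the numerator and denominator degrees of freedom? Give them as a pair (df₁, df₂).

degrees of freedom = [2, 13]

k = 3 groups, N = 16 total
df = (k−1, N−k) = (3−1, 16−3) = (2, 13)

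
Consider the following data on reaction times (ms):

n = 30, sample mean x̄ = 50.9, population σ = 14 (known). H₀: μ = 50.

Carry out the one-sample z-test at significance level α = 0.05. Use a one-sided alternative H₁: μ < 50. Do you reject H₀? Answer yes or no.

SE = σ/√n = 14/√30 = 2.5560
z = (x̄−μ₀)/SE = (50.9−50)/2.5560 = 0.3521
p-value (one-sided, H₁ less) = 0.63762
At α=0.05: p ≥ α → fail to reject H₀

reject H₀: no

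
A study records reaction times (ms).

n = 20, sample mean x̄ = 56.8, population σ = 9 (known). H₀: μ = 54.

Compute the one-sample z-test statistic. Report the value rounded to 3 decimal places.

test statistic = 1.391

SE = σ/√n = 9/√20 = 2.0125
z = (x̄−μ₀)/SE = (56.8−54)/2.0125 = 1.3913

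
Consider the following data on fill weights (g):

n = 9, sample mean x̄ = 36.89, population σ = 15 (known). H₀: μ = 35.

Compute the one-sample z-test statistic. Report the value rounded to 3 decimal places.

test statistic = 0.378

SE = σ/√n = 15/√9 = 5.0000
z = (x̄−μ₀)/SE = (36.89−35)/5.0000 = 0.3780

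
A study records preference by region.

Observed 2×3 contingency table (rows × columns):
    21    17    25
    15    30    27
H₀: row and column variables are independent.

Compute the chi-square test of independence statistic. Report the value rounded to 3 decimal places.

test statistic = 4.091

Row totals [63, 72], col totals [36, 47, 52], n=135
χ² = (21−16.80)²/16.80 + (17−21.93)²/21.93 + (25−24.27)²/24.27 + (15−19.20)²/19.20 + (30−25.07)²/25.07 + (27−27.73)²/27.73 = 4.0908
df = 2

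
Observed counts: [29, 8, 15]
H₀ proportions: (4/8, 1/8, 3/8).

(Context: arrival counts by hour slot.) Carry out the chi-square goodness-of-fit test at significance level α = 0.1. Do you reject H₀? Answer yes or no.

reject H₀: no

n = 52; E_i = n·p_i = [26.00, 6.50, 19.50]
χ² = (29−26.00)²/26.00 + (8−6.50)²/6.50 + (15−19.50)²/19.50 = 1.7308
df = 2
p-value (upper-tail) = 0.42089
At α=0.1: p ≥ α → fail to reject H₀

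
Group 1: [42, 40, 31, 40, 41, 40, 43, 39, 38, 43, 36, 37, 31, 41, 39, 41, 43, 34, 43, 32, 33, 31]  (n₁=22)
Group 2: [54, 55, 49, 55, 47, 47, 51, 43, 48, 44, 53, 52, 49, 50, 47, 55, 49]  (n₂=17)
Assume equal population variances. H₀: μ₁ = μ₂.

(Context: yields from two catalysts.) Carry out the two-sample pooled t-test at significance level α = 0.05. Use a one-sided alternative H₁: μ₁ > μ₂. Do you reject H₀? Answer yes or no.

x̄₁=38.091, s₁=4.286, n₁=22
x̄₂=49.882, s₂=3.740, n₂=17
s_p² = [21·4.286² + 16·3.740²]/37 = 16.4752
SE = √(s_p²·(1/22+1/17)) = 1.3107
t = (38.091−49.882)/1.3107 = -8.9961
df = 37
p-value (one-sided, H₁ greater) = 1.00000
At α=0.05: p ≥ α → fail to reject H₀

reject H₀: no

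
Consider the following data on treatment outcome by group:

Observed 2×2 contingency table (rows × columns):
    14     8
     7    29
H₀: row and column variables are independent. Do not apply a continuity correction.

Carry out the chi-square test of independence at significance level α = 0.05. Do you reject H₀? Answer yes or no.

Row totals [22, 36], col totals [21, 37], n=58
χ² = (14−7.97)²/7.97 + (8−14.03)²/14.03 + (7−13.03)²/13.03 + (29−22.97)²/22.97 = 11.5456
df = 1
p-value (upper-tail) = 0.00068
At α=0.05: p < α → reject H₀

reject H₀: yes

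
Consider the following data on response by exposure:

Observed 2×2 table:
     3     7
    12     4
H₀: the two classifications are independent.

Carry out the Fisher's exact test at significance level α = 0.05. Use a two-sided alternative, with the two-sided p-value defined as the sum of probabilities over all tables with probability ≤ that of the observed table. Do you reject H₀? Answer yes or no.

Margins: r₁=10, r₂=16, c₁=15, c₂=11, n=26
p_obs = C(10,3)·C(16,12)/C(26,15); sum pmf over tables with pmf ≤ p_obs
p-value (two-sided) = 0.04262
At α=0.05: p < α → reject H₀

reject H₀: yes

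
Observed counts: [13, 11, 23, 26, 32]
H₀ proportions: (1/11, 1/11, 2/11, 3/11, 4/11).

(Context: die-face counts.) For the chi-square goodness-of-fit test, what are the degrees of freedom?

df = k − 1 = 5 − 1 = 4

degrees of freedom = 4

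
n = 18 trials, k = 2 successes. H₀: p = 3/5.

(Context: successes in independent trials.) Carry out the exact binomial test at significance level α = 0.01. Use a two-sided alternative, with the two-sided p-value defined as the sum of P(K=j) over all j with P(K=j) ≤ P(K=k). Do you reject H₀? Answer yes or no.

reject H₀: yes

Exact binomial: n=18, k=2, p₀=3/5=0.6000
P(X=j) = C(n,j)·p₀^j·(1−p₀)^(n−j); p = Σ P(X=j) over j with P(X=j) ≤ P(X=2)
p-value (two-sided) = 0.00003
At α=0.01: p < α → reject H₀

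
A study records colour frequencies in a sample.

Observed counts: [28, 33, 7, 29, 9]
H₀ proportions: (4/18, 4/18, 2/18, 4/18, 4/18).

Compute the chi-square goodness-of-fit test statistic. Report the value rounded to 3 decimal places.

test statistic = 16.816

n = 106; E_i = n·p_i = [23.56, 23.56, 11.78, 23.56, 23.56]
χ² = (28−23.56)²/23.56 + (33−23.56)²/23.56 + (7−11.78)²/11.78 + (29−23.56)²/23.56 + (9−23.56)²/23.56 = 16.8160
df = 4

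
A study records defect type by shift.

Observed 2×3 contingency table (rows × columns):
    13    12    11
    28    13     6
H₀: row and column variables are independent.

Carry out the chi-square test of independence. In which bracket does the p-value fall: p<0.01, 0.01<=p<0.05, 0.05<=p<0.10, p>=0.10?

Row totals [36, 47], col totals [41, 25, 17], n=83
χ² = (13−17.78)²/17.78 + (12−10.84)²/10.84 + (11−7.37)²/7.37 + (28−23.22)²/23.22 + (13−14.16)²/14.16 + (6−9.63)²/9.63 = 5.6396
df = 2
p-value (upper-tail) = 0.05962
→ bracket: 0.05<=p<0.10

p-value bracket: 0.05<=p<0.10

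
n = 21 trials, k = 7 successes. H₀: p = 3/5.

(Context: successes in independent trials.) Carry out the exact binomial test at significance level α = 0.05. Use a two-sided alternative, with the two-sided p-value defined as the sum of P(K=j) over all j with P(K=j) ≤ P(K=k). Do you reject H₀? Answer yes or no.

Exact binomial: n=21, k=7, p₀=3/5=0.6000
P(X=j) = C(n,j)·p₀^j·(1−p₀)^(n−j); p = Σ P(X=j) over j with P(X=j) ≤ P(X=7)
p-value (two-sided) = 0.02331
At α=0.05: p < α → reject H₀

reject H₀: yes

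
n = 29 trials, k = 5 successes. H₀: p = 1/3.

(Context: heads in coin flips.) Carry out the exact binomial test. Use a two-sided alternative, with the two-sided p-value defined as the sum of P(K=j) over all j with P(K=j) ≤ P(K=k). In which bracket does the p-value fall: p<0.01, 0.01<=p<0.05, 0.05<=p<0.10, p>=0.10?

Exact binomial: n=29, k=5, p₀=1/3=0.3333
P(X=j) = C(n,j)·p₀^j·(1−p₀)^(n−j); p = Σ P(X=j) over j with P(X=j) ≤ P(X=5)
p-value (two-sided) = 0.07627
→ bracket: 0.05<=p<0.10

p-value bracket: 0.05<=p<0.10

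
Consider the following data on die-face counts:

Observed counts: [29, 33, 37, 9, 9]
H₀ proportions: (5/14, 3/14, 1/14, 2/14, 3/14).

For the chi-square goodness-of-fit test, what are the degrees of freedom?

df = k − 1 = 5 − 1 = 4

degrees of freedom = 4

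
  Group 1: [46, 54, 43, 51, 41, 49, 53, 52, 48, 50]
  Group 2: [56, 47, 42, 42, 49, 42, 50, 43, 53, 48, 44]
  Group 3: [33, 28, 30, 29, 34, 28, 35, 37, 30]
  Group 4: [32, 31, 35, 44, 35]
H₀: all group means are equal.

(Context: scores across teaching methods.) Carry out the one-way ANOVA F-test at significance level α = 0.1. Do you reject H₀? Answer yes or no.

Group means [48.70, 46.91, 31.56, 35.40], grand mean 41.829
SSB = Σnᵢ(x̄ᵢ−x̄)² = 1912.540; SSW = ΣΣ(x−x̄ᵢ)² = 586.431
MSB = 1912.540/3 = 637.5134; MSW = 586.431/31 = 18.9171
F = MSB/MSW = 33.7003
df = (3, 31)
p-value (upper-tail) = 0.00000
At α=0.1: p < α → reject H₀

reject H₀: yes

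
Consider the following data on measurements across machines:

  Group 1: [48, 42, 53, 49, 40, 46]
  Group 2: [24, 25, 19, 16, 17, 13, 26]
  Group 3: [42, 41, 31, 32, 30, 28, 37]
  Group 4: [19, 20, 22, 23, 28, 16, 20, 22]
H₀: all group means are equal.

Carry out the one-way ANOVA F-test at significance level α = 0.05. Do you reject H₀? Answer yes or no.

reject H₀: yes

Group means [46.33, 20.00, 34.43, 21.25], grand mean 29.607
SSB = Σnᵢ(x̄ᵢ−x̄)² = 3046.131; SSW = ΣΣ(x−x̄ᵢ)² = 536.548
MSB = 3046.131/3 = 1015.3770; MSW = 536.548/24 = 22.3562
F = MSB/MSW = 45.4182
df = (3, 24)
p-value (upper-tail) = 0.00000
At α=0.05: p < α → reject H₀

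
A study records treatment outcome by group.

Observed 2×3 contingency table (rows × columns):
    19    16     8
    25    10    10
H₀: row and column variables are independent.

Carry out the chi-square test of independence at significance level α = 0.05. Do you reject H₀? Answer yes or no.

reject H₀: no

Row totals [43, 45], col totals [44, 26, 18], n=88
χ² = (19−21.50)²/21.50 + (16−12.70)²/12.70 + (8−8.80)²/8.80 + (25−22.50)²/22.50 + (10−13.30)²/13.30 + (10−9.20)²/9.20 = 2.3808
df = 2
p-value (upper-tail) = 0.30410
At α=0.05: p ≥ α → fail to reject H₀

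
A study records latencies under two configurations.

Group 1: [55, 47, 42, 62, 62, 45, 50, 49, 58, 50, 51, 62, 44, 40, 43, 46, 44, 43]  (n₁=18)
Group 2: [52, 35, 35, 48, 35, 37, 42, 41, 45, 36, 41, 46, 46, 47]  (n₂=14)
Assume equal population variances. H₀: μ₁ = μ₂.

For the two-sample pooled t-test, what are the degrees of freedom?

df = n₁ + n₂ − 2 = 18 + 14 − 2 = 30

degrees of freedom = 30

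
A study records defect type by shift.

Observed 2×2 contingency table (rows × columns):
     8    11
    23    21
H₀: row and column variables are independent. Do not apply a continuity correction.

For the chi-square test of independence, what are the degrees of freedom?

df = (r−1)(c−1) = (2−1)·(2−1) = 1

degrees of freedom = 1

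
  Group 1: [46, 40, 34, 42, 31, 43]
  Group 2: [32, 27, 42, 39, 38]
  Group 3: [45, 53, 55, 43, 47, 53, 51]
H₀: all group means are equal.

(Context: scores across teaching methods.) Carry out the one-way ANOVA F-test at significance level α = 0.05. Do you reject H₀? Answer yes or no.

Group means [39.33, 35.60, 49.57], grand mean 42.278
SSB = Σnᵢ(x̄ᵢ−x̄)² = 647.363; SSW = ΣΣ(x−x̄ᵢ)² = 434.248
MSB = 647.363/2 = 323.6817; MSW = 434.248/15 = 28.9498
F = MSB/MSW = 11.1808
df = (2, 15)
p-value (upper-tail) = 0.00107
At α=0.05: p < α → reject H₀

reject H₀: yes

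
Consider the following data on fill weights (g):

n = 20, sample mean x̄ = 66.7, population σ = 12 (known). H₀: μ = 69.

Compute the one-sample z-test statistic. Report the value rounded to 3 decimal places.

SE = σ/√n = 12/√20 = 2.6833
z = (x̄−μ₀)/SE = (66.7−69)/2.6833 = -0.8572

test statistic = -0.857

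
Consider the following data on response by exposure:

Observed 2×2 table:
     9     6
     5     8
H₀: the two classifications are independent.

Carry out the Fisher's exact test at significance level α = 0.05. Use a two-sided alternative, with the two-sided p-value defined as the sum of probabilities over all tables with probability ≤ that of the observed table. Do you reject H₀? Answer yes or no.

reject H₀: no

Margins: r₁=15, r₂=13, c₁=14, c₂=14, n=28
p_obs = C(15,9)·C(13,5)/C(28,14); sum pmf over tables with pmf ≤ p_obs
p-value (two-sided) = 0.44948
At α=0.05: p ≥ α → fail to reject H₀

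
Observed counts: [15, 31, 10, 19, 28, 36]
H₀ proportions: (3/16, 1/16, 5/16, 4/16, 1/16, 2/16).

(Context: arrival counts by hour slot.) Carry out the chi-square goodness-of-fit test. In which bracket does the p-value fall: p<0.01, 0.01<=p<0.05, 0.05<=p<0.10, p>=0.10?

n = 139; E_i = n·p_i = [26.06, 8.69, 43.44, 34.75, 8.69, 17.38]
χ² = (15−26.06)²/26.06 + (31−8.69)²/8.69 + (10−43.44)²/43.44 + (19−34.75)²/34.75 + (28−8.69)²/8.69 + (36−17.38)²/17.38 = 157.7770
df = 5
p-value (upper-tail) = 0.00000
→ bracket: p<0.01

p-value bracket: p<0.01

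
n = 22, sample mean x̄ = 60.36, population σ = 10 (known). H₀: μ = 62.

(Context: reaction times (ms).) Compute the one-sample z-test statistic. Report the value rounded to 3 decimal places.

SE = σ/√n = 10/√22 = 2.1320
z = (x̄−μ₀)/SE = (60.36−62)/2.1320 = -0.7692

test statistic = -0.769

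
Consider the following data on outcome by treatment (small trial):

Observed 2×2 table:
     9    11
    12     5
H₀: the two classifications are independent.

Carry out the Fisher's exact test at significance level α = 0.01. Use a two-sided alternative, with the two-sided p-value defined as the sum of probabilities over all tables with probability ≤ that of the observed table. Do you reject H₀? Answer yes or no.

Margins: r₁=20, r₂=17, c₁=21, c₂=16, n=37
p_obs = C(20,9)·C(17,12)/C(37,21); sum pmf over tables with pmf ≤ p_obs
p-value (two-sided) = 0.18453
At α=0.01: p ≥ α → fail to reject H₀

reject H₀: no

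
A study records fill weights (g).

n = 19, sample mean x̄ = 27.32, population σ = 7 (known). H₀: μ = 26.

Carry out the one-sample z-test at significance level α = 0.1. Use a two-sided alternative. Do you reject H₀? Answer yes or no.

reject H₀: no

SE = σ/√n = 7/√19 = 1.6059
z = (x̄−μ₀)/SE = (27.32−26)/1.6059 = 0.8220
p-value (two-sided) = 0.41110
At α=0.1: p ≥ α → fail to reject H₀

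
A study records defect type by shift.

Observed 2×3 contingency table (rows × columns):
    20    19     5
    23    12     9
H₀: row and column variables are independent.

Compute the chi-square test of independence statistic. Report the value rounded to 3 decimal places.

Row totals [44, 44], col totals [43, 31, 14], n=88
χ² = (20−21.50)²/21.50 + (19−15.50)²/15.50 + (5−7.00)²/7.00 + (23−21.50)²/21.50 + (12−15.50)²/15.50 + (9−7.00)²/7.00 = 2.9328
df = 2

test statistic = 2.933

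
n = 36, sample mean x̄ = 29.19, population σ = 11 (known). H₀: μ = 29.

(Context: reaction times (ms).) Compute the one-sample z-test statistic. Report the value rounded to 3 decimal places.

test statistic = 0.104

SE = σ/√n = 11/√36 = 1.8333
z = (x̄−μ₀)/SE = (29.19−29)/1.8333 = 0.1036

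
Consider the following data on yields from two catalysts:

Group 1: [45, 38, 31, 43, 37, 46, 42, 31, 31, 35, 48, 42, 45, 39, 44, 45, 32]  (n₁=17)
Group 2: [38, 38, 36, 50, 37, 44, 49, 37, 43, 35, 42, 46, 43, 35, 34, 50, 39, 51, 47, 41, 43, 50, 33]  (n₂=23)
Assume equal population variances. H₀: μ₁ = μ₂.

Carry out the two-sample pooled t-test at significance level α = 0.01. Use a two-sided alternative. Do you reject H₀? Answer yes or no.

reject H₀: no

x̄₁=39.647, s₁=5.873, n₁=17
x̄₂=41.783, s₂=5.799, n₂=23
s_p² = [16·5.873² + 22·5.799²]/38 = 33.9946
SE = √(s_p²·(1/17+1/23)) = 1.8649
t = (39.647−41.783)/1.8649 = -1.1452
df = 38
p-value (two-sided) = 0.25931
At α=0.01: p ≥ α → fail to reject H₀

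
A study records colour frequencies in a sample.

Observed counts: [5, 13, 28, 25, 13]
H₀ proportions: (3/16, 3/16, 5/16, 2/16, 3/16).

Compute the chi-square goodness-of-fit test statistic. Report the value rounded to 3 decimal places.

test statistic = 28.438

n = 84; E_i = n·p_i = [15.75, 15.75, 26.25, 10.50, 15.75]
χ² = (5−15.75)²/15.75 + (13−15.75)²/15.75 + (28−26.25)²/26.25 + (25−10.50)²/10.50 + (13−15.75)²/15.75 = 28.4381
df = 4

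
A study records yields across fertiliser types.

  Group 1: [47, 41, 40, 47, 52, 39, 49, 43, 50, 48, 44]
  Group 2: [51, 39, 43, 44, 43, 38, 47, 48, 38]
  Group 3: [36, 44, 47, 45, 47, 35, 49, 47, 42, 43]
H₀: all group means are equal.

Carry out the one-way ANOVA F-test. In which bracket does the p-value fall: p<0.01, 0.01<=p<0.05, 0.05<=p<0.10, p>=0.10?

Group means [45.45, 43.44, 43.50], grand mean 44.200
SSB = Σnᵢ(x̄ᵢ−x̄)² = 27.351; SSW = ΣΣ(x−x̄ᵢ)² = 557.449
MSB = 27.351/2 = 13.6753; MSW = 557.449/27 = 20.6463
F = MSB/MSW = 0.6624
df = (2, 27)
p-value (upper-tail) = 0.52381
→ bracket: p>=0.10

p-value bracket: p>=0.10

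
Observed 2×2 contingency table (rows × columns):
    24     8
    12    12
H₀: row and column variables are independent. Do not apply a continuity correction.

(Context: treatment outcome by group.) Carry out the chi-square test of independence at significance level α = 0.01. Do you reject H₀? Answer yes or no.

Row totals [32, 24], col totals [36, 20], n=56
χ² = (24−20.57)²/20.57 + (8−11.43)²/11.43 + (12−15.43)²/15.43 + (12−8.57)²/8.57 = 3.7333
df = 1
p-value (upper-tail) = 0.05334
At α=0.01: p ≥ α → fail to reject H₀

reject H₀: no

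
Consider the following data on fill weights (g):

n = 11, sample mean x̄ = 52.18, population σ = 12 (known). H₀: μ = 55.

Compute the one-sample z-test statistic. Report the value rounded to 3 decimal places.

SE = σ/√n = 12/√11 = 3.6181
z = (x̄−μ₀)/SE = (52.18−55)/3.6181 = -0.7794

test statistic = -0.779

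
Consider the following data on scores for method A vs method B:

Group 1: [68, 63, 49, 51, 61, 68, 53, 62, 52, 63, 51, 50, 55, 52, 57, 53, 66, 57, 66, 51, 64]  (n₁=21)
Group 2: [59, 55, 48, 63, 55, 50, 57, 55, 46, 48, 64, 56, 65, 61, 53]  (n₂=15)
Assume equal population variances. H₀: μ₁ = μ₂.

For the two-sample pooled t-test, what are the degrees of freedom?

degrees of freedom = 34

df = n₁ + n₂ − 2 = 21 + 15 − 2 = 34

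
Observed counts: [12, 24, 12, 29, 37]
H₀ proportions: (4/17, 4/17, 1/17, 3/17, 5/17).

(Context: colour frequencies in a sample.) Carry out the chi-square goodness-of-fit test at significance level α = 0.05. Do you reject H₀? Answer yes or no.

n = 114; E_i = n·p_i = [26.82, 26.82, 6.71, 20.12, 33.53]
χ² = (12−26.82)²/26.82 + (24−26.82)²/26.82 + (12−6.71)²/6.71 + (29−20.12)²/20.12 + (37−33.53)²/33.53 = 16.9497
df = 4
p-value (upper-tail) = 0.00198
At α=0.05: p < α → reject H₀

reject H₀: yes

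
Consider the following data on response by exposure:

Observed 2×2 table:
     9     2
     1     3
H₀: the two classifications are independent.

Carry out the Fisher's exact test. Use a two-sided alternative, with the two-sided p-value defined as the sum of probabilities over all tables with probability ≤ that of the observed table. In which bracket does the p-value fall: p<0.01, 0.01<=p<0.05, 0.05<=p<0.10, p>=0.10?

p-value bracket: 0.05<=p<0.10

Margins: r₁=11, r₂=4, c₁=10, c₂=5, n=15
p_obs = C(11,9)·C(4,1)/C(15,10); sum pmf over tables with pmf ≤ p_obs
p-value (two-sided) = 0.07692
→ bracket: 0.05<=p<0.10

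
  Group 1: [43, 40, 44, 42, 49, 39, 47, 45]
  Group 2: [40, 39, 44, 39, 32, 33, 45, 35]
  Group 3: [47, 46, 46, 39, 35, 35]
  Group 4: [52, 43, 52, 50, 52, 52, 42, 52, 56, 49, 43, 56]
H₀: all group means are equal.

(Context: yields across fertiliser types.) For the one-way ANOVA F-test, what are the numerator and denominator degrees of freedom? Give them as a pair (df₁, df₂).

k = 4 groups, N = 34 total
df = (k−1, N−k) = (4−1, 34−4) = (3, 30)

degrees of freedom = [3, 30]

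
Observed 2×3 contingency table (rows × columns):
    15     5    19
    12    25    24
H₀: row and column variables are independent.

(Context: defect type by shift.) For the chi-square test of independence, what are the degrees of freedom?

degrees of freedom = 2

df = (r−1)(c−1) = (2−1)·(3−1) = 2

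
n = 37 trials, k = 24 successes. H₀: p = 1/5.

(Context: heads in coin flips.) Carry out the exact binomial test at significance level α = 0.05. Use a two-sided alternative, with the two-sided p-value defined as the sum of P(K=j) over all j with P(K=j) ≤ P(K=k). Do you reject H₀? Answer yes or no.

reject H₀: yes

Exact binomial: n=37, k=24, p₀=1/5=0.2000
P(X=j) = C(n,j)·p₀^j·(1−p₀)^(n−j); p = Σ P(X=j) over j with P(X=j) ≤ P(X=24)
p-value (two-sided) = 0.00000
At α=0.05: p < α → reject H₀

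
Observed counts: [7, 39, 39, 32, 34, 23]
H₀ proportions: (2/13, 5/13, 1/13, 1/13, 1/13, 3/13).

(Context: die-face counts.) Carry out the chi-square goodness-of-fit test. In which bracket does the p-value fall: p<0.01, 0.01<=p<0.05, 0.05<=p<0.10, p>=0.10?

p-value bracket: p<0.01

n = 174; E_i = n·p_i = [26.77, 66.92, 13.38, 13.38, 13.38, 40.15]
χ² = (7−26.77)²/26.77 + (39−66.92)²/66.92 + (39−13.38)²/13.38 + (32−13.38)²/13.38 + (34−13.38)²/13.38 + (23−40.15)²/40.15 = 140.2439
df = 5
p-value (upper-tail) = 0.00000
→ bracket: p<0.01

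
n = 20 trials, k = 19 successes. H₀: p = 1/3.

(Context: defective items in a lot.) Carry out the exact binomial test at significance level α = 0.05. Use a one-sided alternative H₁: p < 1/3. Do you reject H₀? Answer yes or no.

reject H₀: no

Exact binomial: n=20, k=19, p₀=1/3=0.3333
P(X≤19) from Σ C(n,i)·p₀^i·(1−p₀)^(n−i)
p-value (one-sided, H₁ less) = 1.00000
At α=0.05: p ≥ α → fail to reject H₀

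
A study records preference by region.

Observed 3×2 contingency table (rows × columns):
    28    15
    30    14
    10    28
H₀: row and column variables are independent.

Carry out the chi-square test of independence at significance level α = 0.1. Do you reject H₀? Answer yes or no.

Row totals [43, 44, 38], col totals [68, 57], n=125
χ² = (28−23.39)²/23.39 + (15−19.61)²/19.61 + (30−23.94)²/23.94 + (14−20.06)²/20.06 + (10−20.67)²/20.67 + (28−17.33)²/17.33 = 17.4418
df = 2
p-value (upper-tail) = 0.00016
At α=0.1: p < α → reject H₀

reject H₀: yes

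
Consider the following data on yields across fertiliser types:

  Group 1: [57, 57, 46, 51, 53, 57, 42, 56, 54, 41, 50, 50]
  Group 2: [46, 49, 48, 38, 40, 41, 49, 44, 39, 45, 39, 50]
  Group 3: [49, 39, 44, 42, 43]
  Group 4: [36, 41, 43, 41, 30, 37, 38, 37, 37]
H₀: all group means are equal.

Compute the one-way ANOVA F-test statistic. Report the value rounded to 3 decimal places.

test statistic = 14.541

Group means [51.17, 44.00, 43.40, 37.78], grand mean 44.711
SSB = Σnᵢ(x̄ᵢ−x̄)² = 947.394; SSW = ΣΣ(x−x̄ᵢ)² = 738.422
MSB = 947.394/3 = 315.7979; MSW = 738.422/34 = 21.7183
F = MSB/MSW = 14.5406
df = (3, 34)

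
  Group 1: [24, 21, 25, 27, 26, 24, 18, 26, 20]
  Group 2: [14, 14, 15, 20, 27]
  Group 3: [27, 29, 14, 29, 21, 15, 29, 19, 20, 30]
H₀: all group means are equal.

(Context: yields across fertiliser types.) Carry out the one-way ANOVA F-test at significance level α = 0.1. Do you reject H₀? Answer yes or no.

reject H₀: no

Group means [23.44, 18.00, 23.30], grand mean 22.250
SSB = Σnᵢ(x̄ᵢ−x̄)² = 114.178; SSW = ΣΣ(x−x̄ᵢ)² = 548.322
MSB = 114.178/2 = 57.0889; MSW = 548.322/21 = 26.1106
F = MSB/MSW = 2.1864
df = (2, 21)
p-value (upper-tail) = 0.13722
At α=0.1: p ≥ α → fail to reject H₀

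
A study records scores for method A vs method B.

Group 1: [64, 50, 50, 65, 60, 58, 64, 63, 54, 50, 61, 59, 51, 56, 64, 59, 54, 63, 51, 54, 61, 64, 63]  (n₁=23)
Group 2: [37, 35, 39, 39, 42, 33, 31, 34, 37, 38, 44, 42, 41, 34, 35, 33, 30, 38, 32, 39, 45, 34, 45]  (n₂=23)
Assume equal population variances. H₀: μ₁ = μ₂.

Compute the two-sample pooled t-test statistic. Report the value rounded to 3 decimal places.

x̄₁=58.174, s₁=5.365, n₁=23
x̄₂=37.261, s₂=4.434, n₂=23
s_p² = [22·5.365² + 22·4.434²]/44 = 24.2213
SE = √(s_p²·(1/23+1/23)) = 1.4513
t = (58.174−37.261)/1.4513 = 14.4101
df = 44

test statistic = 14.410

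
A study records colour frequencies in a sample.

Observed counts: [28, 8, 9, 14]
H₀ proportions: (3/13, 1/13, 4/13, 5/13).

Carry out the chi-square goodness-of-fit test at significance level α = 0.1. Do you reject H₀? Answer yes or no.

reject H₀: yes

n = 59; E_i = n·p_i = [13.62, 4.54, 18.15, 22.69]
χ² = (28−13.62)²/13.62 + (8−4.54)²/4.54 + (9−18.15)²/18.15 + (14−22.69)²/22.69 = 25.7828
df = 3
p-value (upper-tail) = 0.00001
At α=0.1: p < α → reject H₀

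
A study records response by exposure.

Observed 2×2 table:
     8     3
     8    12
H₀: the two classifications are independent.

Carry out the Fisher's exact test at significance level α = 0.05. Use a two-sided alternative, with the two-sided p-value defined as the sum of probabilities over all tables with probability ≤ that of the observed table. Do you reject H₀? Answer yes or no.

Margins: r₁=11, r₂=20, c₁=16, c₂=15, n=31
p_obs = C(11,8)·C(20,8)/C(31,16); sum pmf over tables with pmf ≤ p_obs
p-value (two-sided) = 0.13505
At α=0.05: p ≥ α → fail to reject H₀

reject H₀: no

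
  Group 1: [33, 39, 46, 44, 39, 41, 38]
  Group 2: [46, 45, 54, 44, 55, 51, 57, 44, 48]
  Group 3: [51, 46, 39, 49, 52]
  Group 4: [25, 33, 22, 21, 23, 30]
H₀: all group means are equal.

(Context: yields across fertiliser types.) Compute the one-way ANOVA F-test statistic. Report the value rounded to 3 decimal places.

Group means [40.00, 49.33, 47.40, 25.67], grand mean 41.296
SSB = Σnᵢ(x̄ᵢ−x̄)² = 2245.096; SSW = ΣΣ(x−x̄ᵢ)² = 536.533
MSB = 2245.096/3 = 748.3654; MSW = 536.533/23 = 23.3275
F = MSB/MSW = 32.0808
df = (3, 23)

test statistic = 32.081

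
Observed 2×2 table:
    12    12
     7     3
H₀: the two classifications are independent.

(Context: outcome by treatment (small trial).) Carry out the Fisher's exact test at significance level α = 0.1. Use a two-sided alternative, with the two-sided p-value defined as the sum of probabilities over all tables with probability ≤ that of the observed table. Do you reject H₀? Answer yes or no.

reject H₀: no

Margins: r₁=24, r₂=10, c₁=19, c₂=15, n=34
p_obs = C(24,12)·C(10,7)/C(34,19); sum pmf over tables with pmf ≤ p_obs
p-value (two-sided) = 0.45127
At α=0.1: p ≥ α → fail to reject H₀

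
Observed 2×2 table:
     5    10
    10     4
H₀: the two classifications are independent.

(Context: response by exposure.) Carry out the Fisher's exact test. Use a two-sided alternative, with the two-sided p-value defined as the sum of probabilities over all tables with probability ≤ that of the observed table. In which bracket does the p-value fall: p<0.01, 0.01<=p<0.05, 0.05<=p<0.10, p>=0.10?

p-value bracket: 0.05<=p<0.10

Margins: r₁=15, r₂=14, c₁=15, c₂=14, n=29
p_obs = C(15,5)·C(14,10)/C(29,15); sum pmf over tables with pmf ≤ p_obs
p-value (two-sided) = 0.06560
→ bracket: 0.05<=p<0.10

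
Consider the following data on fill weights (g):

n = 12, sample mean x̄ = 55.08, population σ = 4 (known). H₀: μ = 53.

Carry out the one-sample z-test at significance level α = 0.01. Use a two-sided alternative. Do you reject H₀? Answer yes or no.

SE = σ/√n = 4/√12 = 1.1547
z = (x̄−μ₀)/SE = (55.08−53)/1.1547 = 1.8013
p-value (two-sided) = 0.07165
At α=0.01: p ≥ α → fail to reject H₀

reject H₀: no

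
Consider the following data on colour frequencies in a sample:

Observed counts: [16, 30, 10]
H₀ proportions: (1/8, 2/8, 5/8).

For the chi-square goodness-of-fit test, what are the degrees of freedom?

degrees of freedom = 2

df = k − 1 = 3 − 1 = 2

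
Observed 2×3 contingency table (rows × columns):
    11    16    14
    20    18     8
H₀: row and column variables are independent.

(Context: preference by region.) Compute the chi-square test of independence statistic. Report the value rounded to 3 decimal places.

test statistic = 4.093

Row totals [41, 46], col totals [31, 34, 22], n=87
χ² = (11−14.61)²/14.61 + (16−16.02)²/16.02 + (14−10.37)²/10.37 + (20−16.39)²/16.39 + (18−17.98)²/17.98 + (8−11.63)²/11.63 = 4.0931
df = 2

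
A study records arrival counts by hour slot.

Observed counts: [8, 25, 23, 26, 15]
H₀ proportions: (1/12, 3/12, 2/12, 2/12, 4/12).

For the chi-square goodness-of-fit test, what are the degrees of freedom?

degrees of freedom = 4

df = k − 1 = 5 − 1 = 4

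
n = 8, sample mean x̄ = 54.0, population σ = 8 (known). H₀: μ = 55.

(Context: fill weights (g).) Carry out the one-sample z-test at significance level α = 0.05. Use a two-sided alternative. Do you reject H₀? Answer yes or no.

SE = σ/√n = 8/√8 = 2.8284
z = (x̄−μ₀)/SE = (54.0−55)/2.8284 = -0.3536
p-value (two-sided) = 0.72367
At α=0.05: p ≥ α → fail to reject H₀

reject H₀: no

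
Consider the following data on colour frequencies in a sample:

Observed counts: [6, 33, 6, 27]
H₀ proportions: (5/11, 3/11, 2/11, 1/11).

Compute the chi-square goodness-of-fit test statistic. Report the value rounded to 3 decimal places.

test statistic = 98.683

n = 72; E_i = n·p_i = [32.73, 19.64, 13.09, 6.55]
χ² = (6−32.73)²/32.73 + (33−19.64)²/19.64 + (6−13.09)²/13.09 + (27−6.55)²/6.55 = 98.6833
df = 3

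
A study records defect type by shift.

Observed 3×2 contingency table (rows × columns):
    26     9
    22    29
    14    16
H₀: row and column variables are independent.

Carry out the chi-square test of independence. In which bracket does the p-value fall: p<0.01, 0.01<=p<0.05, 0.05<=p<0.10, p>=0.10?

Row totals [35, 51, 30], col totals [62, 54], n=116
χ² = (26−18.71)²/18.71 + (9−16.29)²/16.29 + (22−27.26)²/27.26 + (29−23.74)²/23.74 + (14−16.03)²/16.03 + (16−13.97)²/13.97 = 8.8416
df = 2
p-value (upper-tail) = 0.01202
→ bracket: 0.01<=p<0.05

p-value bracket: 0.01<=p<0.05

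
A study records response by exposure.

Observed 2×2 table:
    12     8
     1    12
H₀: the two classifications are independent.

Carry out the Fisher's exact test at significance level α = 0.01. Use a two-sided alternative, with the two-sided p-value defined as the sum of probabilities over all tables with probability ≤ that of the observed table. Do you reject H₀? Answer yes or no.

reject H₀: yes

Margins: r₁=20, r₂=13, c₁=13, c₂=20, n=33
p_obs = C(20,12)·C(13,1)/C(33,13); sum pmf over tables with pmf ≤ p_obs
p-value (two-sided) = 0.00359
At α=0.01: p < α → reject H₀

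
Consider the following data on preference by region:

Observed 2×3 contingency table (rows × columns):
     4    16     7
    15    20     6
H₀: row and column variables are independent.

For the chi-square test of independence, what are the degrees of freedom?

df = (r−1)(c−1) = (2−1)·(3−1) = 2

degrees of freedom = 2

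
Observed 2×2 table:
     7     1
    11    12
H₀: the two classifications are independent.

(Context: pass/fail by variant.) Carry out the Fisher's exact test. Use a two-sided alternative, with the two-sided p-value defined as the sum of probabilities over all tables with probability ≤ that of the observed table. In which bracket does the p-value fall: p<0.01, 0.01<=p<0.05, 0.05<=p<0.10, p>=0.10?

p-value bracket: 0.05<=p<0.10

Margins: r₁=8, r₂=23, c₁=18, c₂=13, n=31
p_obs = C(8,7)·C(23,11)/C(31,18); sum pmf over tables with pmf ≤ p_obs
p-value (two-sided) = 0.09535
→ bracket: 0.05<=p<0.10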